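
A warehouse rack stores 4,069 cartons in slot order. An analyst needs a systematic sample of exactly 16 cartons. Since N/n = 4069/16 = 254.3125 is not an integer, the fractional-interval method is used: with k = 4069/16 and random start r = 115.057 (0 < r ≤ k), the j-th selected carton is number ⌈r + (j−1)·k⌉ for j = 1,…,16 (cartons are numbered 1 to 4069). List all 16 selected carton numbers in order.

j=1: r + 0k = 115.057 → ⌈·⌉ = 116
j=2: r + 1k = 369.3695 → ⌈·⌉ = 370
j=3: r + 2k = 623.682 → ⌈·⌉ = 624
j=4: r + 3k = 877.9945 → ⌈·⌉ = 878
j=5: r + 4k = 1132.307 → ⌈·⌉ = 1133
j=6: r + 5k = 1386.6195 → ⌈·⌉ = 1387
j=7: r + 6k = 1640.932 → ⌈·⌉ = 1641
j=8: r + 7k = 1895.2445 → ⌈·⌉ = 1896
j=9: r + 8k = 2149.557 → ⌈·⌉ = 2150
j=10: r + 9k = 2403.8695 → ⌈·⌉ = 2404
j=11: r + 10k = 2658.182 → ⌈·⌉ = 2659
j=12: r + 11k = 2912.4945 → ⌈·⌉ = 2913
j=13: r + 12k = 3166.807 → ⌈·⌉ = 3167
j=14: r + 13k = 3421.1195 → ⌈·⌉ = 3422
j=15: r + 14k = 3675.432 → ⌈·⌉ = 3676
j=16: r + 15k = 3929.7445 → ⌈·⌉ = 3930

116, 370, 624, 878, 1133, 1387, 1641, 1896, 2150, 2404, 2659, 2913, 3167, 3422, 3676, 3930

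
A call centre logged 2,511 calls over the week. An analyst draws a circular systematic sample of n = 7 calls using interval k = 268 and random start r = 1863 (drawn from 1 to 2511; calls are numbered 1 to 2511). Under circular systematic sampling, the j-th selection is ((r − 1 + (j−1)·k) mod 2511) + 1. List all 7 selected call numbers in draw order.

1863, 2131, 2399, 156, 424, 692, 960

Selection 1: 1863
Selection 2: 1863 + 268 = 2131
Selection 3: 2131 + 268 = 2399
Selection 4: 2399 + 268 = 2667 → 2667 − 2511 = 156
Selection 5: 156 + 268 = 424
Selection 6: 424 + 268 = 692
Selection 7: 692 + 268 = 960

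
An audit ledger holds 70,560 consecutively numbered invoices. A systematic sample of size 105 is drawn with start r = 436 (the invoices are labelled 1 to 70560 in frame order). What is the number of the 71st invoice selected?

k = 70560/105 = 672
71st selection = r + (71−1)·k = 436 + 70×672 = 436 + 47040 = 47476

47476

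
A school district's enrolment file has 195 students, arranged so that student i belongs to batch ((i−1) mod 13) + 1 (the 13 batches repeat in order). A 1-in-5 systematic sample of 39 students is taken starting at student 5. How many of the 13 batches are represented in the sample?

Consecutive selections differ by k = 5, so their batch numbers differ by 5 mod 13 = 5.
gcd(5, 13) = 1, so the sample visits 13/1 = 13 distinct residues mod 13.
Start 5 is batch 5; the batches hit are 1, 2, 3, 4, 5, 6, 7, 8, 9, 10, 11, 12, 13.

13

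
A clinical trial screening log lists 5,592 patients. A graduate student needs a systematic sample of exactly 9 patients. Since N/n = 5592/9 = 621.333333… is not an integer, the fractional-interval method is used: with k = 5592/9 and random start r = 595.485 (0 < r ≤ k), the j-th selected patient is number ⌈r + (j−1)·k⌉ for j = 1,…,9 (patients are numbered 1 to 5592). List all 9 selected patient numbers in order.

596, 1217, 1839, 2460, 3081, 3703, 4324, 4945, 5567

j=1: r + 0k = 595.485 → ⌈·⌉ = 596
j=2: r + 1k = 1216.818333… → ⌈·⌉ = 1217
j=3: r + 2k = 1838.151666… → ⌈·⌉ = 1839
j=4: r + 3k = 2459.485 → ⌈·⌉ = 2460
j=5: r + 4k = 3080.818333… → ⌈·⌉ = 3081
j=6: r + 5k = 3702.151666… → ⌈·⌉ = 3703
j=7: r + 6k = 4323.485 → ⌈·⌉ = 4324
j=8: r + 7k = 4944.818333… → ⌈·⌉ = 4945
j=9: r + 8k = 5566.151666… → ⌈·⌉ = 5567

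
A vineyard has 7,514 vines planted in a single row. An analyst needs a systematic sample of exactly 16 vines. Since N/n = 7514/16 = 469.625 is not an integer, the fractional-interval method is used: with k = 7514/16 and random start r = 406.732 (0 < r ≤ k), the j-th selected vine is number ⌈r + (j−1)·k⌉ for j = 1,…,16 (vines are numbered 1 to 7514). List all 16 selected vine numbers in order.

j=1: r + 0k = 406.732 → ⌈·⌉ = 407
j=2: r + 1k = 876.357 → ⌈·⌉ = 877
j=3: r + 2k = 1345.982 → ⌈·⌉ = 1346
j=4: r + 3k = 1815.607 → ⌈·⌉ = 1816
j=5: r + 4k = 2285.232 → ⌈·⌉ = 2286
j=6: r + 5k = 2754.857 → ⌈·⌉ = 2755
j=7: r + 6k = 3224.482 → ⌈·⌉ = 3225
j=8: r + 7k = 3694.107 → ⌈·⌉ = 3695
j=9: r + 8k = 4163.732 → ⌈·⌉ = 4164
j=10: r + 9k = 4633.357 → ⌈·⌉ = 4634
j=11: r + 10k = 5102.982 → ⌈·⌉ = 5103
j=12: r + 11k = 5572.607 → ⌈·⌉ = 5573
j=13: r + 12k = 6042.232 → ⌈·⌉ = 6043
j=14: r + 13k = 6511.857 → ⌈·⌉ = 6512
j=15: r + 14k = 6981.482 → ⌈·⌉ = 6982
j=16: r + 15k = 7451.107 → ⌈·⌉ = 7452

407, 877, 1346, 1816, 2286, 2755, 3225, 3695, 4164, 4634, 5103, 5573, 6043, 6512, 6982, 7452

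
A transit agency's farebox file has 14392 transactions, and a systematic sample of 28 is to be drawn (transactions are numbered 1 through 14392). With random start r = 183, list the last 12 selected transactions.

k = N/n = 14392/28 = 514
17th selection = 183 + 16×514 = 8407
18th: 8407 + 514 = 8921
19th: 8921 + 514 = 9435
20th: 9435 + 514 = 9949
21st: 9949 + 514 = 10463
22nd: 10463 + 514 = 10977
23rd: 10977 + 514 = 11491
24th: 11491 + 514 = 12005
25th: 12005 + 514 = 12519
26th: 12519 + 514 = 13033
27th: 13033 + 514 = 13547
28th: 13547 + 514 = 14061

8407, 8921, 9435, 9949, 10463, 10977, 11491, 12005, 12519, 13033, 13547, 14061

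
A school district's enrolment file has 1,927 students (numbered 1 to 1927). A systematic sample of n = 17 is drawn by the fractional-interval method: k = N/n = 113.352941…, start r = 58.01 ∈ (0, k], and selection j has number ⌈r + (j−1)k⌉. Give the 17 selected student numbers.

j=1: r + 0k = 58.01 → ⌈·⌉ = 59
j=2: r + 1k = 171.362941… → ⌈·⌉ = 172
j=3: r + 2k = 284.715882… → ⌈·⌉ = 285
j=4: r + 3k = 398.068823… → ⌈·⌉ = 399
j=5: r + 4k = 511.421764… → ⌈·⌉ = 512
j=6: r + 5k = 624.774705… → ⌈·⌉ = 625
j=7: r + 6k = 738.127647… → ⌈·⌉ = 739
j=8: r + 7k = 851.480588… → ⌈·⌉ = 852
j=9: r + 8k = 964.833529… → ⌈·⌉ = 965
j=10: r + 9k = 1078.186470… → ⌈·⌉ = 1079
j=11: r + 10k = 1191.539411… → ⌈·⌉ = 1192
j=12: r + 11k = 1304.892352… → ⌈·⌉ = 1305
j=13: r + 12k = 1418.245294… → ⌈·⌉ = 1419
j=14: r + 13k = 1531.598235… → ⌈·⌉ = 1532
j=15: r + 14k = 1644.951176… → ⌈·⌉ = 1645
j=16: r + 15k = 1758.304117… → ⌈·⌉ = 1759
j=17: r + 16k = 1871.657058… → ⌈·⌉ = 1872

59, 172, 285, 399, 512, 625, 739, 852, 965, 1079, 1192, 1305, 1419, 1532, 1645, 1759, 1872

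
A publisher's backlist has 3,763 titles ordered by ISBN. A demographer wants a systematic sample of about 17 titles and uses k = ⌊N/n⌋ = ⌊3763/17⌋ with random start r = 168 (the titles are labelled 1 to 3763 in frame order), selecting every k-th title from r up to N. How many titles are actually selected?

17

k = ⌊3763/17⌋ = 221
Achieved size = ⌊(3763 − 168)/221⌋ + 1 = ⌊3595/221⌋ + 1 = 16 + 1 = 17
(last selection: 168 + 16×221 = 3704 ≤ 3763; next would be 3925 > 3763)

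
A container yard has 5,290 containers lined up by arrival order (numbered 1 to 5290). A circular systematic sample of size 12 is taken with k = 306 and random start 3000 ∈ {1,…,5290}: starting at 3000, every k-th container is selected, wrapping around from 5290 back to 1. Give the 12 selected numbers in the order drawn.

3000, 3306, 3612, 3918, 4224, 4530, 4836, 5142, 158, 464, 770, 1076

Selection 1: 3000
Selection 2: 3000 + 306 = 3306
Selection 3: 3306 + 306 = 3612
Selection 4: 3612 + 306 = 3918
Selection 5: 3918 + 306 = 4224
Selection 6: 4224 + 306 = 4530
Selection 7: 4530 + 306 = 4836
Selection 8: 4836 + 306 = 5142
Selection 9: 5142 + 306 = 5448 → 5448 − 5290 = 158
Selection 10: 158 + 306 = 464
Selection 11: 464 + 306 = 770
Selection 12: 770 + 306 = 1076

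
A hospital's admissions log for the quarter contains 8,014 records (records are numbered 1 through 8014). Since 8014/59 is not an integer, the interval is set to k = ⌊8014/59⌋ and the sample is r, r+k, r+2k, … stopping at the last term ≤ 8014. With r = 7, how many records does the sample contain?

k = ⌊8014/59⌋ = 135
Achieved size = ⌊(8014 − 7)/135⌋ + 1 = ⌊8007/135⌋ + 1 = 59 + 1 = 60
(last selection: 7 + 59×135 = 7972 ≤ 8014; next would be 8107 > 8014)

60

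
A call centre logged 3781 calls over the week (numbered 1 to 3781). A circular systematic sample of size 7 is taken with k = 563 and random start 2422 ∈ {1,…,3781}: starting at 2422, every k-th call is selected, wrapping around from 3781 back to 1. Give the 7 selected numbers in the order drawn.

Selection 1: 2422
Selection 2: 2422 + 563 = 2985
Selection 3: 2985 + 563 = 3548
Selection 4: 3548 + 563 = 4111 → 4111 − 3781 = 330
Selection 5: 330 + 563 = 893
Selection 6: 893 + 563 = 1456
Selection 7: 1456 + 563 = 2019

2422, 2985, 3548, 330, 893, 1456, 2019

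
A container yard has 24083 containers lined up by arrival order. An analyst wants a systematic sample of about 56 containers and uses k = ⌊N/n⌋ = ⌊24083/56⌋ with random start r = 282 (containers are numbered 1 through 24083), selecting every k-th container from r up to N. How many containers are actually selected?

k = ⌊24083/56⌋ = 430
Achieved size = ⌊(24083 − 282)/430⌋ + 1 = ⌊23801/430⌋ + 1 = 55 + 1 = 56
(last selection: 282 + 55×430 = 23932 ≤ 24083; next would be 24362 > 24083)

56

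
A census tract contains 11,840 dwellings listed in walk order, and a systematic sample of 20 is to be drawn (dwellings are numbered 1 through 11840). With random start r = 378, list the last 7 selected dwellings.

8074, 8666, 9258, 9850, 10442, 11034, 11626

k = N/n = 11840/20 = 592
14th selection = 378 + 13×592 = 8074
15th: 8074 + 592 = 8666
16th: 8666 + 592 = 9258
17th: 9258 + 592 = 9850
18th: 9850 + 592 = 10442
19th: 10442 + 592 = 11034
20th: 11034 + 592 = 11626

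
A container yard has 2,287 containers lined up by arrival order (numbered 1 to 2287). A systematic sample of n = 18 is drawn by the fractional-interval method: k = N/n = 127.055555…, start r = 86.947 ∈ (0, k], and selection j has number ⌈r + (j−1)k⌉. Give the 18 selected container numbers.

87, 215, 342, 469, 596, 723, 850, 977, 1104, 1231, 1358, 1485, 1612, 1739, 1866, 1993, 2120, 2247

j=1: r + 0k = 86.947 → ⌈·⌉ = 87
j=2: r + 1k = 214.002555… → ⌈·⌉ = 215
j=3: r + 2k = 341.058111… → ⌈·⌉ = 342
j=4: r + 3k = 468.113666… → ⌈·⌉ = 469
j=5: r + 4k = 595.169222… → ⌈·⌉ = 596
j=6: r + 5k = 722.224777… → ⌈·⌉ = 723
j=7: r + 6k = 849.280333… → ⌈·⌉ = 850
j=8: r + 7k = 976.335888… → ⌈·⌉ = 977
j=9: r + 8k = 1103.391444… → ⌈·⌉ = 1104
j=10: r + 9k = 1230.447 → ⌈·⌉ = 1231
j=11: r + 10k = 1357.502555… → ⌈·⌉ = 1358
j=12: r + 11k = 1484.558111… → ⌈·⌉ = 1485
j=13: r + 12k = 1611.613666… → ⌈·⌉ = 1612
j=14: r + 13k = 1738.669222… → ⌈·⌉ = 1739
j=15: r + 14k = 1865.724777… → ⌈·⌉ = 1866
j=16: r + 15k = 1992.780333… → ⌈·⌉ = 1993
j=17: r + 16k = 2119.835888… → ⌈·⌉ = 2120
j=18: r + 17k = 2246.891444… → ⌈·⌉ = 2247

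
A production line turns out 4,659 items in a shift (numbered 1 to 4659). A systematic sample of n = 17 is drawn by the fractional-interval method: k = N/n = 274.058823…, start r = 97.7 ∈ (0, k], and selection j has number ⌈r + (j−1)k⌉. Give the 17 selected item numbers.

j=1: r + 0k = 97.7 → ⌈·⌉ = 98
j=2: r + 1k = 371.758823… → ⌈·⌉ = 372
j=3: r + 2k = 645.817647… → ⌈·⌉ = 646
j=4: r + 3k = 919.876470… → ⌈·⌉ = 920
j=5: r + 4k = 1193.935294… → ⌈·⌉ = 1194
j=6: r + 5k = 1467.994117… → ⌈·⌉ = 1468
j=7: r + 6k = 1742.052941… → ⌈·⌉ = 1743
j=8: r + 7k = 2016.111764… → ⌈·⌉ = 2017
j=9: r + 8k = 2290.170588… → ⌈·⌉ = 2291
j=10: r + 9k = 2564.229411… → ⌈·⌉ = 2565
j=11: r + 10k = 2838.288235… → ⌈·⌉ = 2839
j=12: r + 11k = 3112.347058… → ⌈·⌉ = 3113
j=13: r + 12k = 3386.405882… → ⌈·⌉ = 3387
j=14: r + 13k = 3660.464705… → ⌈·⌉ = 3661
j=15: r + 14k = 3934.523529… → ⌈·⌉ = 3935
j=16: r + 15k = 4208.582352… → ⌈·⌉ = 4209
j=17: r + 16k = 4482.641176… → ⌈·⌉ = 4483

98, 372, 646, 920, 1194, 1468, 1743, 2017, 2291, 2565, 2839, 3113, 3387, 3661, 3935, 4209, 4483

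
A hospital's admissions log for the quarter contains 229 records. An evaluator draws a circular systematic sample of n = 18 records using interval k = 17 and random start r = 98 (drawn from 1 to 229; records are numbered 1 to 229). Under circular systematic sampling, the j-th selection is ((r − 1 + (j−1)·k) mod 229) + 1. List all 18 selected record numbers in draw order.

98, 115, 132, 149, 166, 183, 200, 217, 5, 22, 39, 56, 73, 90, 107, 124, 141, 158

Selection 1: 98
Selection 2: 98 + 17 = 115
Selection 3: 115 + 17 = 132
Selection 4: 132 + 17 = 149
Selection 5: 149 + 17 = 166
Selection 6: 166 + 17 = 183
Selection 7: 183 + 17 = 200
Selection 8: 200 + 17 = 217
Selection 9: 217 + 17 = 234 → 234 − 229 = 5
Selection 10: 5 + 17 = 22
Selection 11: 22 + 17 = 39
Selection 12: 39 + 17 = 56
Selection 13: 56 + 17 = 73
Selection 14: 73 + 17 = 90
Selection 15: 90 + 17 = 107
Selection 16: 107 + 17 = 124
Selection 17: 124 + 17 = 141
Selection 18: 141 + 17 = 158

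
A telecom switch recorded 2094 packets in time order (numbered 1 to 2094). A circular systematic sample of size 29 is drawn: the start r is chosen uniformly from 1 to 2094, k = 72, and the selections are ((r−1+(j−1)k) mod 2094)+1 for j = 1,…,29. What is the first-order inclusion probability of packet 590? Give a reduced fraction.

For each position j, as r ranges over 1…2094 the j-th selection hits every packet exactly once, so packet 590 is selected for exactly 29 of the 2094 starts.
Inclusion probability = 29/2094.

29/2094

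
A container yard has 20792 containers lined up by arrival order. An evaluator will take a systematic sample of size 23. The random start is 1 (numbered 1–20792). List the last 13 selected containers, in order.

k = N/n = 20792/23 = 904
11th selection = 1 + 10×904 = 9041
12th: 9041 + 904 = 9945
13th: 9945 + 904 = 10849
14th: 10849 + 904 = 11753
15th: 11753 + 904 = 12657
16th: 12657 + 904 = 13561
17th: 13561 + 904 = 14465
18th: 14465 + 904 = 15369
19th: 15369 + 904 = 16273
20th: 16273 + 904 = 17177
21st: 17177 + 904 = 18081
22nd: 18081 + 904 = 18985
23rd: 18985 + 904 = 19889

9041, 9945, 10849, 11753, 12657, 13561, 14465, 15369, 16273, 17177, 18081, 18985, 19889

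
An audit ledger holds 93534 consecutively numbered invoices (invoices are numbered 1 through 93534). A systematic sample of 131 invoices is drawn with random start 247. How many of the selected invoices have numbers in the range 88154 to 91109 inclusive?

k = 93534/131 = 714
First selection ≥ 88154: 247 + ⌈(88154−247)/714⌉·714 = 247 + 124×714 = 88783
Last selection ≤ 91109: 247 + ⌊(91109−247)/714⌋·714 = 247 + 127×714 = 90925
Count = 127 − 124 + 1 = 4

4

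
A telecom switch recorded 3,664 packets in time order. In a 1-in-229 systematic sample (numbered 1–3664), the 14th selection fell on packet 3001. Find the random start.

24

k = 229
r = 3001 − (14−1)×229 = 3001 − 2977 = 24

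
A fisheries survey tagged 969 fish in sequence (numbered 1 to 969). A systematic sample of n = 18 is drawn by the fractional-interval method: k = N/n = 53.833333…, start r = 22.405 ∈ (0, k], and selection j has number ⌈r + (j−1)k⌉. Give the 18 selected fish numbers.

23, 77, 131, 184, 238, 292, 346, 400, 454, 507, 561, 615, 669, 723, 777, 830, 884, 938

j=1: r + 0k = 22.405 → ⌈·⌉ = 23
j=2: r + 1k = 76.238333… → ⌈·⌉ = 77
j=3: r + 2k = 130.071666… → ⌈·⌉ = 131
j=4: r + 3k = 183.905 → ⌈·⌉ = 184
j=5: r + 4k = 237.738333… → ⌈·⌉ = 238
j=6: r + 5k = 291.571666… → ⌈·⌉ = 292
j=7: r + 6k = 345.405 → ⌈·⌉ = 346
j=8: r + 7k = 399.238333… → ⌈·⌉ = 400
j=9: r + 8k = 453.071666… → ⌈·⌉ = 454
j=10: r + 9k = 506.905 → ⌈·⌉ = 507
j=11: r + 10k = 560.738333… → ⌈·⌉ = 561
j=12: r + 11k = 614.571666… → ⌈·⌉ = 615
j=13: r + 12k = 668.405 → ⌈·⌉ = 669
j=14: r + 13k = 722.238333… → ⌈·⌉ = 723
j=15: r + 14k = 776.071666… → ⌈·⌉ = 777
j=16: r + 15k = 829.905 → ⌈·⌉ = 830
j=17: r + 16k = 883.738333… → ⌈·⌉ = 884
j=18: r + 17k = 937.571666… → ⌈·⌉ = 938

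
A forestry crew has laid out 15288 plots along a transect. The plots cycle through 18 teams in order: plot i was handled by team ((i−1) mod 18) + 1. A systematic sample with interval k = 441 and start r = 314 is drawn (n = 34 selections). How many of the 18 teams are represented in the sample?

2

Consecutive selections differ by k = 441, so their team numbers differ by 441 mod 18 = 9.
gcd(441, 18) = 9, so the sample visits 18/9 = 2 distinct residues mod 18.
Start 314 is team 8; the teams hit are 8, 17.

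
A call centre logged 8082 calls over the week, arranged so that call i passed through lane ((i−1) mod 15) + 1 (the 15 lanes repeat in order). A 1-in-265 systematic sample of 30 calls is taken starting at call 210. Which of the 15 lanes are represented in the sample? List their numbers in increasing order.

5, 10, 15

Consecutive selections differ by k = 265, so their lane numbers differ by 265 mod 15 = 10.
gcd(265, 15) = 5, so the sample visits 15/5 = 3 distinct residues mod 15.
Start 210 is lane 15; the lanes hit are 5, 10, 15.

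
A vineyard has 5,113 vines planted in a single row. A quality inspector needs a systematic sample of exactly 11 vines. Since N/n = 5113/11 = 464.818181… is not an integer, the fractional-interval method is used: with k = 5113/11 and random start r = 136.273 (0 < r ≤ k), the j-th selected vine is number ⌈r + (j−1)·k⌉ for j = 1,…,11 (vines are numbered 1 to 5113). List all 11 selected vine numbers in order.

j=1: r + 0k = 136.273 → ⌈·⌉ = 137
j=2: r + 1k = 601.091181… → ⌈·⌉ = 602
j=3: r + 2k = 1065.909363… → ⌈·⌉ = 1066
j=4: r + 3k = 1530.727545… → ⌈·⌉ = 1531
j=5: r + 4k = 1995.545727… → ⌈·⌉ = 1996
j=6: r + 5k = 2460.363909… → ⌈·⌉ = 2461
j=7: r + 6k = 2925.182090… → ⌈·⌉ = 2926
j=8: r + 7k = 3390.000272… → ⌈·⌉ = 3391
j=9: r + 8k = 3854.818454… → ⌈·⌉ = 3855
j=10: r + 9k = 4319.636636… → ⌈·⌉ = 4320
j=11: r + 10k = 4784.454818… → ⌈·⌉ = 4785

137, 602, 1066, 1531, 1996, 2461, 2926, 3391, 3855, 4320, 4785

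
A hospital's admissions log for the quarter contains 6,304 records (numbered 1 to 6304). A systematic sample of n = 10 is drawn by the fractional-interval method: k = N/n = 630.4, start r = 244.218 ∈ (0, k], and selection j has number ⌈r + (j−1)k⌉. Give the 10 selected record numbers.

245, 875, 1506, 2136, 2766, 3397, 4027, 4658, 5288, 5918

j=1: r + 0k = 244.218 → ⌈·⌉ = 245
j=2: r + 1k = 874.618 → ⌈·⌉ = 875
j=3: r + 2k = 1505.018 → ⌈·⌉ = 1506
j=4: r + 3k = 2135.418 → ⌈·⌉ = 2136
j=5: r + 4k = 2765.818 → ⌈·⌉ = 2766
j=6: r + 5k = 3396.218 → ⌈·⌉ = 3397
j=7: r + 6k = 4026.618 → ⌈·⌉ = 4027
j=8: r + 7k = 4657.018 → ⌈·⌉ = 4658
j=9: r + 8k = 5287.418 → ⌈·⌉ = 5288
j=10: r + 9k = 5917.818 → ⌈·⌉ = 5918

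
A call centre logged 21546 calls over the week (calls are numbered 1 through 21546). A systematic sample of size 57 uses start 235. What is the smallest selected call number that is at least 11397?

11575

k = 21546/57 = 378
Steps past start: ⌈(11397 − 235)/378⌉ = ⌈11162/378⌉ = 30
Selected call: 235 + 30×378 = 11575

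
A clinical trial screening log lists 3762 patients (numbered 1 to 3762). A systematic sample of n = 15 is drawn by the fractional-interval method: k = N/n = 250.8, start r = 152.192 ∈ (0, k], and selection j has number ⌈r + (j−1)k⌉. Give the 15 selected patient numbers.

j=1: r + 0k = 152.192 → ⌈·⌉ = 153
j=2: r + 1k = 402.992 → ⌈·⌉ = 403
j=3: r + 2k = 653.792 → ⌈·⌉ = 654
j=4: r + 3k = 904.592 → ⌈·⌉ = 905
j=5: r + 4k = 1155.392 → ⌈·⌉ = 1156
j=6: r + 5k = 1406.192 → ⌈·⌉ = 1407
j=7: r + 6k = 1656.992 → ⌈·⌉ = 1657
j=8: r + 7k = 1907.792 → ⌈·⌉ = 1908
j=9: r + 8k = 2158.592 → ⌈·⌉ = 2159
j=10: r + 9k = 2409.392 → ⌈·⌉ = 2410
j=11: r + 10k = 2660.192 → ⌈·⌉ = 2661
j=12: r + 11k = 2910.992 → ⌈·⌉ = 2911
j=13: r + 12k = 3161.792 → ⌈·⌉ = 3162
j=14: r + 13k = 3412.592 → ⌈·⌉ = 3413
j=15: r + 14k = 3663.392 → ⌈·⌉ = 3664

153, 403, 654, 905, 1156, 1407, 1657, 1908, 2159, 2410, 2661, 2911, 3162, 3413, 3664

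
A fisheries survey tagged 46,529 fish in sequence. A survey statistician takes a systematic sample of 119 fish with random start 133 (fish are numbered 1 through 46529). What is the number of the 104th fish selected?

40406

k = 46529/119 = 391
104th selection = r + (104−1)·k = 133 + 103×391 = 133 + 40273 = 40406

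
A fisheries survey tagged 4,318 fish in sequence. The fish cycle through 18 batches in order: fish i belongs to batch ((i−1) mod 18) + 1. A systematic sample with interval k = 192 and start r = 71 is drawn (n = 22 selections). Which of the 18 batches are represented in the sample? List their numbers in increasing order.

Consecutive selections differ by k = 192, so their batch numbers differ by 192 mod 18 = 12.
gcd(192, 18) = 6, so the sample visits 18/6 = 3 distinct residues mod 18.
Start 71 is batch 17; the batches hit are 5, 11, 17.

5, 11, 17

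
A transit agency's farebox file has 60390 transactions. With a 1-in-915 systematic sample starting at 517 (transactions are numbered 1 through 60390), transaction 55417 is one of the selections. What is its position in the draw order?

k = 915
position = (55417 − 517)/915 + 1 = 54900/915 + 1 = 60 + 1 = 61

61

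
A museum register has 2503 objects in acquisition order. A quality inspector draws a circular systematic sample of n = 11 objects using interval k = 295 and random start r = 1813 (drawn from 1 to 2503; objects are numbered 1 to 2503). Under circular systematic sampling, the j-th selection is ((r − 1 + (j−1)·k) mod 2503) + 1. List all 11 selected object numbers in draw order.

1813, 2108, 2403, 195, 490, 785, 1080, 1375, 1670, 1965, 2260

Selection 1: 1813
Selection 2: 1813 + 295 = 2108
Selection 3: 2108 + 295 = 2403
Selection 4: 2403 + 295 = 2698 → 2698 − 2503 = 195
Selection 5: 195 + 295 = 490
Selection 6: 490 + 295 = 785
Selection 7: 785 + 295 = 1080
Selection 8: 1080 + 295 = 1375
Selection 9: 1375 + 295 = 1670
Selection 10: 1670 + 295 = 1965
Selection 11: 1965 + 295 = 2260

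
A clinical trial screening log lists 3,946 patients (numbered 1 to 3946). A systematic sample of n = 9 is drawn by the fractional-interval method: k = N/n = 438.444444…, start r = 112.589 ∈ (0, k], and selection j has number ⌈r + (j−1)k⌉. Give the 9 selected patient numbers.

j=1: r + 0k = 112.589 → ⌈·⌉ = 113
j=2: r + 1k = 551.033444… → ⌈·⌉ = 552
j=3: r + 2k = 989.477888… → ⌈·⌉ = 990
j=4: r + 3k = 1427.922333… → ⌈·⌉ = 1428
j=5: r + 4k = 1866.366777… → ⌈·⌉ = 1867
j=6: r + 5k = 2304.811222… → ⌈·⌉ = 2305
j=7: r + 6k = 2743.255666… → ⌈·⌉ = 2744
j=8: r + 7k = 3181.700111… → ⌈·⌉ = 3182
j=9: r + 8k = 3620.144555… → ⌈·⌉ = 3621

113, 552, 990, 1428, 1867, 2305, 2744, 3182, 3621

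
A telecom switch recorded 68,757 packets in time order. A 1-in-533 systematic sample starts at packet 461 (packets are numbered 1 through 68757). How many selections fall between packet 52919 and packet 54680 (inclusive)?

k = 533
First selection ≥ 52919: 461 + ⌈(52919−461)/533⌉·533 = 461 + 99×533 = 53228
Last selection ≤ 54680: 461 + ⌊(54680−461)/533⌋·533 = 461 + 101×533 = 54294
Count = 101 − 99 + 1 = 3

3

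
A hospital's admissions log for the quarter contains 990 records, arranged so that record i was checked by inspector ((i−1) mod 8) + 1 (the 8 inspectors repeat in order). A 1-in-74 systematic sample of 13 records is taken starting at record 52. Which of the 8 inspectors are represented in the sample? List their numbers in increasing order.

2, 4, 6, 8

Consecutive selections differ by k = 74, so their inspector numbers differ by 74 mod 8 = 2.
gcd(74, 8) = 2, so the sample visits 8/2 = 4 distinct residues mod 8.
Start 52 is inspector 4; the inspectors hit are 2, 4, 6, 8.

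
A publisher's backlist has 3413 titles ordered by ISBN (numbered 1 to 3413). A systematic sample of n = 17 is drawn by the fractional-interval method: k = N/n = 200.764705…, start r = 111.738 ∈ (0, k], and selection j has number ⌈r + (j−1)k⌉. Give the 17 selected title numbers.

j=1: r + 0k = 111.738 → ⌈·⌉ = 112
j=2: r + 1k = 312.502705… → ⌈·⌉ = 313
j=3: r + 2k = 513.267411… → ⌈·⌉ = 514
j=4: r + 3k = 714.032117… → ⌈·⌉ = 715
j=5: r + 4k = 914.796823… → ⌈·⌉ = 915
j=6: r + 5k = 1115.561529… → ⌈·⌉ = 1116
j=7: r + 6k = 1316.326235… → ⌈·⌉ = 1317
j=8: r + 7k = 1517.090941… → ⌈·⌉ = 1518
j=9: r + 8k = 1717.855647… → ⌈·⌉ = 1718
j=10: r + 9k = 1918.620352… → ⌈·⌉ = 1919
j=11: r + 10k = 2119.385058… → ⌈·⌉ = 2120
j=12: r + 11k = 2320.149764… → ⌈·⌉ = 2321
j=13: r + 12k = 2520.914470… → ⌈·⌉ = 2521
j=14: r + 13k = 2721.679176… → ⌈·⌉ = 2722
j=15: r + 14k = 2922.443882… → ⌈·⌉ = 2923
j=16: r + 15k = 3123.208588… → ⌈·⌉ = 3124
j=17: r + 16k = 3323.973294… → ⌈·⌉ = 3324

112, 313, 514, 715, 915, 1116, 1317, 1518, 1718, 1919, 2120, 2321, 2521, 2722, 2923, 3124, 3324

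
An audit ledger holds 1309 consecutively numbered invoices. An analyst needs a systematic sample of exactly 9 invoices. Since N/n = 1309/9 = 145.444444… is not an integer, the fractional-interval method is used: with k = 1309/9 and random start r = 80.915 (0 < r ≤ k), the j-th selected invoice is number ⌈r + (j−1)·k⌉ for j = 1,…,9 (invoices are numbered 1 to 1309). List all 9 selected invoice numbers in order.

81, 227, 372, 518, 663, 809, 954, 1100, 1245

j=1: r + 0k = 80.915 → ⌈·⌉ = 81
j=2: r + 1k = 226.359444… → ⌈·⌉ = 227
j=3: r + 2k = 371.803888… → ⌈·⌉ = 372
j=4: r + 3k = 517.248333… → ⌈·⌉ = 518
j=5: r + 4k = 662.692777… → ⌈·⌉ = 663
j=6: r + 5k = 808.137222… → ⌈·⌉ = 809
j=7: r + 6k = 953.581666… → ⌈·⌉ = 954
j=8: r + 7k = 1099.026111… → ⌈·⌉ = 1100
j=9: r + 8k = 1244.470555… → ⌈·⌉ = 1245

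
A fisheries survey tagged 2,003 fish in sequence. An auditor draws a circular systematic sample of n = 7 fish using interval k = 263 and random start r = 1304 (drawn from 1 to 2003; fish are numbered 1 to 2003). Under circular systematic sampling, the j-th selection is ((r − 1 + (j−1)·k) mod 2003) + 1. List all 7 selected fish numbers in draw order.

Selection 1: 1304
Selection 2: 1304 + 263 = 1567
Selection 3: 1567 + 263 = 1830
Selection 4: 1830 + 263 = 2093 → 2093 − 2003 = 90
Selection 5: 90 + 263 = 353
Selection 6: 353 + 263 = 616
Selection 7: 616 + 263 = 879

1304, 1567, 1830, 90, 353, 616, 879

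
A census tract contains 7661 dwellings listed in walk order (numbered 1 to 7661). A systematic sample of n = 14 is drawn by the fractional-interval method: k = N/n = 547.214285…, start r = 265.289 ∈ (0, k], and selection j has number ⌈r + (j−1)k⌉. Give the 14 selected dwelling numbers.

266, 813, 1360, 1907, 2455, 3002, 3549, 4096, 4644, 5191, 5738, 6285, 6832, 7380

j=1: r + 0k = 265.289 → ⌈·⌉ = 266
j=2: r + 1k = 812.503285… → ⌈·⌉ = 813
j=3: r + 2k = 1359.717571… → ⌈·⌉ = 1360
j=4: r + 3k = 1906.931857… → ⌈·⌉ = 1907
j=5: r + 4k = 2454.146142… → ⌈·⌉ = 2455
j=6: r + 5k = 3001.360428… → ⌈·⌉ = 3002
j=7: r + 6k = 3548.574714… → ⌈·⌉ = 3549
j=8: r + 7k = 4095.789 → ⌈·⌉ = 4096
j=9: r + 8k = 4643.003285… → ⌈·⌉ = 4644
j=10: r + 9k = 5190.217571… → ⌈·⌉ = 5191
j=11: r + 10k = 5737.431857… → ⌈·⌉ = 5738
j=12: r + 11k = 6284.646142… → ⌈·⌉ = 6285
j=13: r + 12k = 6831.860428… → ⌈·⌉ = 6832
j=14: r + 13k = 7379.074714… → ⌈·⌉ = 7380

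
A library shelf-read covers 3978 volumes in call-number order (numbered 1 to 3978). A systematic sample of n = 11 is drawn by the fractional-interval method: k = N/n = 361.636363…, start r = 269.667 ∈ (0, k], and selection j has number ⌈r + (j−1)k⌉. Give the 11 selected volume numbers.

j=1: r + 0k = 269.667 → ⌈·⌉ = 270
j=2: r + 1k = 631.303363… → ⌈·⌉ = 632
j=3: r + 2k = 992.939727… → ⌈·⌉ = 993
j=4: r + 3k = 1354.576090… → ⌈·⌉ = 1355
j=5: r + 4k = 1716.212454… → ⌈·⌉ = 1717
j=6: r + 5k = 2077.848818… → ⌈·⌉ = 2078
j=7: r + 6k = 2439.485181… → ⌈·⌉ = 2440
j=8: r + 7k = 2801.121545… → ⌈·⌉ = 2802
j=9: r + 8k = 3162.757909… → ⌈·⌉ = 3163
j=10: r + 9k = 3524.394272… → ⌈·⌉ = 3525
j=11: r + 10k = 3886.030636… → ⌈·⌉ = 3887

270, 632, 993, 1355, 1717, 2078, 2440, 2802, 3163, 3525, 3887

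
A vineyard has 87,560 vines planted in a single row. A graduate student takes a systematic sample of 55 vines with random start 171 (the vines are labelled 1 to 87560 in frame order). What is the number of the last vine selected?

k = 87560/55 = 1592
55th selection = r + (55−1)·k = 171 + 54×1592 = 171 + 85968 = 86139

86139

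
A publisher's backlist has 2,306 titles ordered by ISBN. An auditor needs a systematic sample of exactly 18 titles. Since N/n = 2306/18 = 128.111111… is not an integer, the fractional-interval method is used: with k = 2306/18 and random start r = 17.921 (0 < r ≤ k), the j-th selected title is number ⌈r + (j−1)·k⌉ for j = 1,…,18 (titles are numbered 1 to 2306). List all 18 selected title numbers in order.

j=1: r + 0k = 17.921 → ⌈·⌉ = 18
j=2: r + 1k = 146.032111… → ⌈·⌉ = 147
j=3: r + 2k = 274.143222… → ⌈·⌉ = 275
j=4: r + 3k = 402.254333… → ⌈·⌉ = 403
j=5: r + 4k = 530.365444… → ⌈·⌉ = 531
j=6: r + 5k = 658.476555… → ⌈·⌉ = 659
j=7: r + 6k = 786.587666… → ⌈·⌉ = 787
j=8: r + 7k = 914.698777… → ⌈·⌉ = 915
j=9: r + 8k = 1042.809888… → ⌈·⌉ = 1043
j=10: r + 9k = 1170.921 → ⌈·⌉ = 1171
j=11: r + 10k = 1299.032111… → ⌈·⌉ = 1300
j=12: r + 11k = 1427.143222… → ⌈·⌉ = 1428
j=13: r + 12k = 1555.254333… → ⌈·⌉ = 1556
j=14: r + 13k = 1683.365444… → ⌈·⌉ = 1684
j=15: r + 14k = 1811.476555… → ⌈·⌉ = 1812
j=16: r + 15k = 1939.587666… → ⌈·⌉ = 1940
j=17: r + 16k = 2067.698777… → ⌈·⌉ = 2068
j=18: r + 17k = 2195.809888… → ⌈·⌉ = 2196

18, 147, 275, 403, 531, 659, 787, 915, 1043, 1171, 1300, 1428, 1556, 1684, 1812, 1940, 2068, 2196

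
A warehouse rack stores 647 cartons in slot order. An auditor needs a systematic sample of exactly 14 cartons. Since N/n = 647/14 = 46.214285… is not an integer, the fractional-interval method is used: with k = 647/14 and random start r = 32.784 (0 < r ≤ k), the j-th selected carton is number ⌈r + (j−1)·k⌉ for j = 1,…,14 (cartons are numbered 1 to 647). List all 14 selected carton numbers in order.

33, 79, 126, 172, 218, 264, 311, 357, 403, 449, 495, 542, 588, 634

j=1: r + 0k = 32.784 → ⌈·⌉ = 33
j=2: r + 1k = 78.998285… → ⌈·⌉ = 79
j=3: r + 2k = 125.212571… → ⌈·⌉ = 126
j=4: r + 3k = 171.426857… → ⌈·⌉ = 172
j=5: r + 4k = 217.641142… → ⌈·⌉ = 218
j=6: r + 5k = 263.855428… → ⌈·⌉ = 264
j=7: r + 6k = 310.069714… → ⌈·⌉ = 311
j=8: r + 7k = 356.284 → ⌈·⌉ = 357
j=9: r + 8k = 402.498285… → ⌈·⌉ = 403
j=10: r + 9k = 448.712571… → ⌈·⌉ = 449
j=11: r + 10k = 494.926857… → ⌈·⌉ = 495
j=12: r + 11k = 541.141142… → ⌈·⌉ = 542
j=13: r + 12k = 587.355428… → ⌈·⌉ = 588
j=14: r + 13k = 633.569714… → ⌈·⌉ = 634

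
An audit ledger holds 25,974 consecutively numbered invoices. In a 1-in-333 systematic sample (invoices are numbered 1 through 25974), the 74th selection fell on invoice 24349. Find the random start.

40

k = 333
r = 24349 − (74−1)×333 = 24349 − 24309 = 40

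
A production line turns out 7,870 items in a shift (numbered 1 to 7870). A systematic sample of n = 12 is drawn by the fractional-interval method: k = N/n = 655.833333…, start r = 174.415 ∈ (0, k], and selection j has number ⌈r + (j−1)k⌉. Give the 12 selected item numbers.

j=1: r + 0k = 174.415 → ⌈·⌉ = 175
j=2: r + 1k = 830.248333… → ⌈·⌉ = 831
j=3: r + 2k = 1486.081666… → ⌈·⌉ = 1487
j=4: r + 3k = 2141.915 → ⌈·⌉ = 2142
j=5: r + 4k = 2797.748333… → ⌈·⌉ = 2798
j=6: r + 5k = 3453.581666… → ⌈·⌉ = 3454
j=7: r + 6k = 4109.415 → ⌈·⌉ = 4110
j=8: r + 7k = 4765.248333… → ⌈·⌉ = 4766
j=9: r + 8k = 5421.081666… → ⌈·⌉ = 5422
j=10: r + 9k = 6076.915 → ⌈·⌉ = 6077
j=11: r + 10k = 6732.748333… → ⌈·⌉ = 6733
j=12: r + 11k = 7388.581666… → ⌈·⌉ = 7389

175, 831, 1487, 2142, 2798, 3454, 4110, 4766, 5422, 6077, 6733, 7389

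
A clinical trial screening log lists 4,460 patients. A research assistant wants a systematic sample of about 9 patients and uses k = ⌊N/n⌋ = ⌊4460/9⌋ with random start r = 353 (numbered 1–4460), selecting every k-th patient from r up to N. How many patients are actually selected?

9

k = ⌊4460/9⌋ = 495
Achieved size = ⌊(4460 − 353)/495⌋ + 1 = ⌊4107/495⌋ + 1 = 8 + 1 = 9
(last selection: 353 + 8×495 = 4313 ≤ 4460; next would be 4808 > 4460)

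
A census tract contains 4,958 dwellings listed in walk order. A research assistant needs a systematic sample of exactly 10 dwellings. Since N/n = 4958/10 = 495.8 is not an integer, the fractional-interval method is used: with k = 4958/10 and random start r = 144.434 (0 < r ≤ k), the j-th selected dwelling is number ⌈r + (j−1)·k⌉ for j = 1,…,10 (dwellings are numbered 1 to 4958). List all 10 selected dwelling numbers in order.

j=1: r + 0k = 144.434 → ⌈·⌉ = 145
j=2: r + 1k = 640.234 → ⌈·⌉ = 641
j=3: r + 2k = 1136.034 → ⌈·⌉ = 1137
j=4: r + 3k = 1631.834 → ⌈·⌉ = 1632
j=5: r + 4k = 2127.634 → ⌈·⌉ = 2128
j=6: r + 5k = 2623.434 → ⌈·⌉ = 2624
j=7: r + 6k = 3119.234 → ⌈·⌉ = 3120
j=8: r + 7k = 3615.034 → ⌈·⌉ = 3616
j=9: r + 8k = 4110.834 → ⌈·⌉ = 4111
j=10: r + 9k = 4606.634 → ⌈·⌉ = 4607

145, 641, 1137, 1632, 2128, 2624, 3120, 3616, 4111, 4607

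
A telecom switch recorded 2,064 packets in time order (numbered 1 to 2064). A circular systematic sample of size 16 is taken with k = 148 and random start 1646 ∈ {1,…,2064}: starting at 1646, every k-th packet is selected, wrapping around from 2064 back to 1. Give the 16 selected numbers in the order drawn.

1646, 1794, 1942, 26, 174, 322, 470, 618, 766, 914, 1062, 1210, 1358, 1506, 1654, 1802

Selection 1: 1646
Selection 2: 1646 + 148 = 1794
Selection 3: 1794 + 148 = 1942
Selection 4: 1942 + 148 = 2090 → 2090 − 2064 = 26
Selection 5: 26 + 148 = 174
Selection 6: 174 + 148 = 322
Selection 7: 322 + 148 = 470
Selection 8: 470 + 148 = 618
Selection 9: 618 + 148 = 766
Selection 10: 766 + 148 = 914
Selection 11: 914 + 148 = 1062
Selection 12: 1062 + 148 = 1210
Selection 13: 1210 + 148 = 1358
Selection 14: 1358 + 148 = 1506
Selection 15: 1506 + 148 = 1654
Selection 16: 1654 + 148 = 1802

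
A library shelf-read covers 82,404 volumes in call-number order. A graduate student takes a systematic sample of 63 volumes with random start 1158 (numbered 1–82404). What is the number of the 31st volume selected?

k = 82404/63 = 1308
31st selection = r + (31−1)·k = 1158 + 30×1308 = 1158 + 39240 = 40398

40398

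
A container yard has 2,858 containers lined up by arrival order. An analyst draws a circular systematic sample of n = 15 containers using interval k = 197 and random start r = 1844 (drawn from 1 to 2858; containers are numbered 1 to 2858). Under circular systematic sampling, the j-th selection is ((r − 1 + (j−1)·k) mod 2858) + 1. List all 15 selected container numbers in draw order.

1844, 2041, 2238, 2435, 2632, 2829, 168, 365, 562, 759, 956, 1153, 1350, 1547, 1744

Selection 1: 1844
Selection 2: 1844 + 197 = 2041
Selection 3: 2041 + 197 = 2238
Selection 4: 2238 + 197 = 2435
Selection 5: 2435 + 197 = 2632
Selection 6: 2632 + 197 = 2829
Selection 7: 2829 + 197 = 3026 → 3026 − 2858 = 168
Selection 8: 168 + 197 = 365
Selection 9: 365 + 197 = 562
Selection 10: 562 + 197 = 759
Selection 11: 759 + 197 = 956
Selection 12: 956 + 197 = 1153
Selection 13: 1153 + 197 = 1350
Selection 14: 1350 + 197 = 1547
Selection 15: 1547 + 197 = 1744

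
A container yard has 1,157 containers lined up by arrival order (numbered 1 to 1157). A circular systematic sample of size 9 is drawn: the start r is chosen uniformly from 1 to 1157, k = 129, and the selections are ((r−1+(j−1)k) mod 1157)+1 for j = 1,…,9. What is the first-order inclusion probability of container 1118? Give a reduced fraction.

9/1157

For each position j, as r ranges over 1…1157 the j-th selection hits every container exactly once, so container 1118 is selected for exactly 9 of the 1157 starts.
Inclusion probability = 9/1157.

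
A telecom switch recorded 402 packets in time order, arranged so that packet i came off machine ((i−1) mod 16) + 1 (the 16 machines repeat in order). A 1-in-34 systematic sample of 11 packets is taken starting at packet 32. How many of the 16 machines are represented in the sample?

8

Consecutive selections differ by k = 34, so their machine numbers differ by 34 mod 16 = 2.
gcd(34, 16) = 2, so the sample visits 16/2 = 8 distinct residues mod 16.
Start 32 is machine 16; the machines hit are 2, 4, 6, 8, 10, 12, 14, 16.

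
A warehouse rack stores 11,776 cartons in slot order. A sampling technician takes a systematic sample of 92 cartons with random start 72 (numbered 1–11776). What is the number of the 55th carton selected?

k = 11776/92 = 128
55th selection = r + (55−1)·k = 72 + 54×128 = 72 + 6912 = 6984

6984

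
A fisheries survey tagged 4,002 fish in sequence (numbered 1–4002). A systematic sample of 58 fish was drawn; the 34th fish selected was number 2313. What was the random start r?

36

k = 4002/58 = 69
r = 2313 − (34−1)×69 = 2313 − 2277 = 36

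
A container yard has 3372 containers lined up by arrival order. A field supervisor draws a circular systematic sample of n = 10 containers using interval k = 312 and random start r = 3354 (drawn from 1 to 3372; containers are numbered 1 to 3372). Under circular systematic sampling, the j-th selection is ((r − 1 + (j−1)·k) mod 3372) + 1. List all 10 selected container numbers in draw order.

3354, 294, 606, 918, 1230, 1542, 1854, 2166, 2478, 2790

Selection 1: 3354
Selection 2: 3354 + 312 = 3666 → 3666 − 3372 = 294
Selection 3: 294 + 312 = 606
Selection 4: 606 + 312 = 918
Selection 5: 918 + 312 = 1230
Selection 6: 1230 + 312 = 1542
Selection 7: 1542 + 312 = 1854
Selection 8: 1854 + 312 = 2166
Selection 9: 2166 + 312 = 2478
Selection 10: 2478 + 312 = 2790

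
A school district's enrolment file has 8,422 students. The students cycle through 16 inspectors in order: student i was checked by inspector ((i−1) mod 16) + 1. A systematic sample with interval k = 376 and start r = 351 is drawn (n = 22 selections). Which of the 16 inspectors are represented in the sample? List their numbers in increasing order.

Consecutive selections differ by k = 376, so their inspector numbers differ by 376 mod 16 = 8.
gcd(376, 16) = 8, so the sample visits 16/8 = 2 distinct residues mod 16.
Start 351 is inspector 15; the inspectors hit are 7, 15.

7, 15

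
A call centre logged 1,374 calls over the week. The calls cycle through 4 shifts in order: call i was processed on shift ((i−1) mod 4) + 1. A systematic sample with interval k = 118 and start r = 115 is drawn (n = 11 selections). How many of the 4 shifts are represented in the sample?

2

Consecutive selections differ by k = 118, so their shift numbers differ by 118 mod 4 = 2.
gcd(118, 4) = 2, so the sample visits 4/2 = 2 distinct residues mod 4.
Start 115 is shift 3; the shifts hit are 1, 3.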